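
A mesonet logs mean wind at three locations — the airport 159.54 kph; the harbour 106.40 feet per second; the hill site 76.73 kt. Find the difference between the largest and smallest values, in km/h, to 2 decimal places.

42.79 km/h

the harbour: 106.40 ft/s = 116.7506 km/h.
the hill site: 76.73 kt = 142.1040 km/h.
Spread: 159.5400 − 116.7506 = 42.79 km/h.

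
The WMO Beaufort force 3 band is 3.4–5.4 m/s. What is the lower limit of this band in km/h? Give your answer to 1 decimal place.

12.2 km/h

3.4–5.4 m/s × 3.6 = 12.2–19.4 km/h.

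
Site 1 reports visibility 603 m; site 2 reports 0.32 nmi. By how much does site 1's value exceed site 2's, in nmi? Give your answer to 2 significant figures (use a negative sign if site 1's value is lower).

0.0056 nmi

site 1: 603 m = 0.325594 nmi.
Difference: 0.325594 − 0.320000 = 0.0056 nmi.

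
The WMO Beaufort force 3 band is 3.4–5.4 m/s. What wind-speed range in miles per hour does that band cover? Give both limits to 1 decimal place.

3.4–5.4 m/s × 2.237 = 7.6–12.1 mph.

7.6 to 12.1 mph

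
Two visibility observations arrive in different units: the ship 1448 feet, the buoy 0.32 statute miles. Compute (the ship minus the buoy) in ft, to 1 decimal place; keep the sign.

the buoy: 0.32 SM = 1689.600 ft.
Difference: 1448.000 − 1689.600 = -241.6 ft.

-241.6 ft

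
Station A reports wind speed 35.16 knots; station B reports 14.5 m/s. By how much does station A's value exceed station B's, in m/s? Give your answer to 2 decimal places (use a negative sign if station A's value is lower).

station A: 35.16 kt = 18.0879 m/s.
Difference: 18.0879 − 14.5000 = 3.59 m/s.

3.59 m/s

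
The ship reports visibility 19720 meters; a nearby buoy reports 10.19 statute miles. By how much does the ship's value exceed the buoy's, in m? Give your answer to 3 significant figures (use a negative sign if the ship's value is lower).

3320 m

the buoy: 10.19 SM = 16399.22 m.
Difference: 19720.00 − 16399.22 = 3320 m.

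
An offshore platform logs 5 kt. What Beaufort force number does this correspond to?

Beaufort force 2

5 kt lies in the Beaufort 2 band (light breeze, 4–6 kt).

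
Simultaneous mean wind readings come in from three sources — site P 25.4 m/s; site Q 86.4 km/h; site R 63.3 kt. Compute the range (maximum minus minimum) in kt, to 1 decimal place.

site P: 25.4 m/s = 49.374 kt.
site Q: 86.4 km/h = 46.652 kt.
Spread: 63.300 − 46.652 = 16.6 kt.

16.6 kt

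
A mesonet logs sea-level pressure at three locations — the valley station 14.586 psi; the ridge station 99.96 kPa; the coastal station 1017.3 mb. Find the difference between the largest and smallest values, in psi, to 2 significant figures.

the ridge station: 99.96 kPa = 14.4980 psi.
the coastal station: 1017.3 mb = 14.7547 psi.
Spread: 14.7547 − 14.4980 = 0.26 psi.

0.26 psi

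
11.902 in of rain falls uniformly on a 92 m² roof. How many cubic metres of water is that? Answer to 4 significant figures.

Depth: 11.902 in × 25.4 = 302.3108 mm.
1 mm over 1 m² is 1 L, so volume = 302.3108 × 92 = 27812.594 L = 27.81 m³.

27.81 cubic metres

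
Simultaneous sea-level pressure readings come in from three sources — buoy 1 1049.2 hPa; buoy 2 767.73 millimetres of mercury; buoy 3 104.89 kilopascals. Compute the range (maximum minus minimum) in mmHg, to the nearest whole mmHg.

buoy 1: 1049.2 hPa = 786.96 mmHg.
buoy 3: 104.89 kPa = 786.74 mmHg.
Spread: 786.96 − 767.73 = 19 mmHg.

19 mmHg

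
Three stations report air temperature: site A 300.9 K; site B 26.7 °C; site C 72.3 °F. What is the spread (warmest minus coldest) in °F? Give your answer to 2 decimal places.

site A: 300.9 K = 27.750 °C.
site C: 72.3 °F = 22.389 °C.
Spread: 27.750 − 22.389 = 5.361 °C = 9.65 °F.

9.65 °F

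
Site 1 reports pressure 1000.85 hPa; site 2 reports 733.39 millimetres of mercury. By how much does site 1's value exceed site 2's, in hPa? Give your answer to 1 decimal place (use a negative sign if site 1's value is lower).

site 2: 733.39 mmHg = 977.773 hPa.
Difference: 1000.850 − 977.773 = 23.1 hPa.

23.1 hPa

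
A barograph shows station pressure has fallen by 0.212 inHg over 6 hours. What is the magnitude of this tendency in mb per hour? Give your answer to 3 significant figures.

1.20 mb per hour

0.212 inHg / 6 h × 33.8639 mb/inHg = 1.20 mb/h.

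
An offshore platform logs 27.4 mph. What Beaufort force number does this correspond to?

27.4 mph = 12.2 m/s, which is Beaufort 6 (strong breeze, 10.8–13.8 m/s).

Beaufort force 6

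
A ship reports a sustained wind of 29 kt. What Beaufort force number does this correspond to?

29 kt lies in the Beaufort 7 band (near gale, 28–33 kt).

Beaufort force 7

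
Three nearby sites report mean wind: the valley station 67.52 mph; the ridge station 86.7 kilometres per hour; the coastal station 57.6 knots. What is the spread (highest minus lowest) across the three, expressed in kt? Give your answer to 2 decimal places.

11.86 kt

the valley station: 67.52 mph = 58.6733 kt.
the ridge station: 86.7 km/h = 46.8143 kt.
Spread: 58.6733 − 46.8143 = 11.86 kt.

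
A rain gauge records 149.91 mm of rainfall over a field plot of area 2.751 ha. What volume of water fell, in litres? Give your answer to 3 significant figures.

4120000 litres

Area: 2.751 ha = 27510 m².
1 mm over 1 m² is 1 L, so volume = 149.91 × 27510 = 4124024.1 L ≈ 4120000 L.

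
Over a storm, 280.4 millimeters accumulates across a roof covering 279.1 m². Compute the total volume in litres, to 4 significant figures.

78260 litres

1 mm over 1 m² is 1 L, so volume = 280.4 × 279.1 = 78259.64 L ≈ 78260 L.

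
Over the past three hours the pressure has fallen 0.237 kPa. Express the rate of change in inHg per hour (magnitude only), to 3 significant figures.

0.237 kPa / 3 h × 0.2953 inHg/kPa = 0.0233 inHg/h.

0.0233 inHg per hour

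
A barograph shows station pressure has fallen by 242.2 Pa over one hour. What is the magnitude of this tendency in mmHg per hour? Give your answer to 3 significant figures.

242.2 Pa / 1 h × 0.00750062 mmHg/Pa = 1.82 mmHg/h.

1.82 mmHg per hour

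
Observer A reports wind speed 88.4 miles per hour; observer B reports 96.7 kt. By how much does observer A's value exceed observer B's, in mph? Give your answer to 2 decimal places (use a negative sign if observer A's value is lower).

-22.88 mph

observer B: 96.7 kt = 111.2804 mph.
Difference: 88.4000 − 111.2804 = -22.88 mph.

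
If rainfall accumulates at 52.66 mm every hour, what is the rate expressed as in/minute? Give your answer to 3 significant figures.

0.0346 in/minute

52.66 mm/hour × 0.0393701 in/mm × 0.0166667 hour/minute = 0.0346 in/minute.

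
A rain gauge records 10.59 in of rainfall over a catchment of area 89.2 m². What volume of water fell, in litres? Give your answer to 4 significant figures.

Depth: 10.59 in × 25.4 = 268.986 mm.
1 mm over 1 m² is 1 L, so volume = 268.986 × 89.2 = 23993.551 L ≈ 23990 L.

23990 litres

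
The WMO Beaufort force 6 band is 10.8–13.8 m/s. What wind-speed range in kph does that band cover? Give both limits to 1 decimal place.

38.9 to 49.7 km/h

10.8–13.8 m/s × 3.6 = 38.9–49.7 km/h.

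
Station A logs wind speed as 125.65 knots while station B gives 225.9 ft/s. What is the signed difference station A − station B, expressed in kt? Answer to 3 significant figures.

-8.19 kt

station B: 225.9 ft/s = 133.8421 kt.
Difference: 125.6500 − 133.8421 = -8.19 kt.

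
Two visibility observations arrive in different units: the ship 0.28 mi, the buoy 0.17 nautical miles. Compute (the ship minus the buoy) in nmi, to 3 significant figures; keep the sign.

the ship: 0.28 SM = 0.243313 nmi.
Difference: 0.243313 − 0.170000 = 0.0733 nmi.

0.0733 nmi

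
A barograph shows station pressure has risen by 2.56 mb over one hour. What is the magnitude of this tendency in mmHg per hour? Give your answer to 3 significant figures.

1.92 mmHg per hour

2.56 mb / 1 h × 0.750062 mmHg/mb = 1.92 mmHg/h.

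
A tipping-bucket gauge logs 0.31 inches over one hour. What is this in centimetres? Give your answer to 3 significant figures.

0.787 cm

1 in = 2.54 cm, so 0.31 × 2.54 = 0.787 cm.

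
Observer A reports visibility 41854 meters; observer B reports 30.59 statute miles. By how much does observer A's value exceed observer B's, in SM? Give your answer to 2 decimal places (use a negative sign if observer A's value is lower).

-4.58 SM

observer A: 41854 m = 26.0069 SM.
Difference: 26.0069 − 30.5900 = -4.58 SM.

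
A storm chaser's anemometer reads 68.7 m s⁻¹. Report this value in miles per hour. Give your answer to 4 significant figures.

153.7 mph

1 m/s = 2.23694 mph, so 68.7 × 2.23694 = 153.7 mph.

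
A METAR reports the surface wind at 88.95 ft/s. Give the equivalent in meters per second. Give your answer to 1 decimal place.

27.1 m/s

1 ft/s = 0.3048 m/s, so 88.95 × 0.3048 = 27.1 m/s.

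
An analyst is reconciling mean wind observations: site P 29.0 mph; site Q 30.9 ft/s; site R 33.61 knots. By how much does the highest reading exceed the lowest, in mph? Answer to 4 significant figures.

site Q: 30.9 ft/s = 21.0682 mph.
site R: 33.61 kt = 38.6777 mph.
Spread: 38.6777 − 21.0682 = 17.61 mph.

17.61 mph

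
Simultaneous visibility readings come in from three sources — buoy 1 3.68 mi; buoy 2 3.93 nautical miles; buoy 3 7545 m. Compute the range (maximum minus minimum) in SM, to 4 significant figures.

buoy 2: 3.93 nmi = 4.52256 SM.
buoy 3: 7545 m = 4.68825 SM.
Spread: 4.68825 − 3.68000 = 1.008 SM.

1.008 SM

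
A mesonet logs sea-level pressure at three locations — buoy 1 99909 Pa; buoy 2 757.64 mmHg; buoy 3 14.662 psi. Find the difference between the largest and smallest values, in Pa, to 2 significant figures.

1200 Pa

buoy 2: 757.64 mmHg = 101010.37 Pa.
buoy 3: 14.662 psi = 101090.93 Pa.
Spread: 101090.93 − 99909.00 = 1200 Pa.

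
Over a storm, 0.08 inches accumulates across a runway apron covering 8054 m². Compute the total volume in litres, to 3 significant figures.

16400 litres

Depth: 0.08 in × 25.4 = 2.032 mm.
1 mm over 1 m² is 1 L, so volume = 2.032 × 8054 = 16365.728 L ≈ 16400 L.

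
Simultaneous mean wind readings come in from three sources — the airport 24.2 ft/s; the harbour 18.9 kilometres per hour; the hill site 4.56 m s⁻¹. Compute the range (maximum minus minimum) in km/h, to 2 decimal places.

the airport: 24.2 ft/s = 26.5542 km/h.
the hill site: 4.56 m/s = 16.4160 km/h.
Spread: 26.5542 − 16.4160 = 10.14 km/h.

10.14 km/h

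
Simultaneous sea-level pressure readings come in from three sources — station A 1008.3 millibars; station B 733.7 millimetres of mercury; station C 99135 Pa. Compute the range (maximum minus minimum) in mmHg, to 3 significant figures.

22.6 mmHg

station A: 1008.3 mb = 756.287 mmHg.
station C: 99135 Pa = 743.574 mmHg.
Spread: 756.287 − 733.700 = 22.6 mmHg.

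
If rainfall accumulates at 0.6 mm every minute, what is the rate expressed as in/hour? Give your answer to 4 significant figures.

1.417 in/hour

0.6 mm/minute × 0.0393701 in/mm × 60 minute/hour = 1.417 in/hour.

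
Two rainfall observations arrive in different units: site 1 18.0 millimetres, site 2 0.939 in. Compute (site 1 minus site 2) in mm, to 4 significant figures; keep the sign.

site 2: 0.939 in = 23.85060 mm.
Difference: 18.00000 − 23.85060 = -5.851 mm.

-5.851 mm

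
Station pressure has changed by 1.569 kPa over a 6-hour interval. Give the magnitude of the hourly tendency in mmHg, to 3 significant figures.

1.96 mmHg per hour

1.569 kPa / 6 h × 7.50062 mmHg/kPa = 1.96 mmHg/h.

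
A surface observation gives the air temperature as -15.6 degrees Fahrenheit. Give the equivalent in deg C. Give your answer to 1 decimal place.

-26.4 °C

°C = (°F − 32) × 5/9 = (-15.6 − 32) / 1.8 = -26.4 °C.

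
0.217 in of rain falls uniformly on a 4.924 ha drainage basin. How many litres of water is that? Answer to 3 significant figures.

Depth: 0.217 in × 25.4 = 5.5118 mm.
Area: 4.924 ha = 49240 m².
1 mm over 1 m² is 1 L, so volume = 5.5118 × 49240 = 271401.03 L ≈ 271000 L.

271000 litres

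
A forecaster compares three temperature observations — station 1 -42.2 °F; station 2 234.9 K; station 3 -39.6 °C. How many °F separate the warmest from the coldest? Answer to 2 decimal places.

5.35 °F

station 1: -42.2 °F = -41.222 °C.
station 2: 234.9 K = -38.250 °C.
Spread: (-38.250) − (-41.222) = 2.972 °C = 5.35 °F.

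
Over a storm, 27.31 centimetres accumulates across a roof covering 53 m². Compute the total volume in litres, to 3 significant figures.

Depth: 27.31 cm × 10 = 273.1 mm.
1 mm over 1 m² is 1 L, so volume = 273.1 × 53 = 14474.3 L ≈ 14500 L.

14500 litres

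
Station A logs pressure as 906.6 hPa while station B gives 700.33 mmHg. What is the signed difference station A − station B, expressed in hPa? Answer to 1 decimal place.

station B: 700.33 mmHg = 933.697 hPa.
Difference: 906.600 − 933.697 = -27.1 hPa.

-27.1 hPa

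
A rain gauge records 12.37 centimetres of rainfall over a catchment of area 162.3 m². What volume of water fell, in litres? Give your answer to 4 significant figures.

Depth: 12.37 cm × 10 = 123.7 mm.
1 mm over 1 m² is 1 L, so volume = 123.7 × 162.3 = 20076.51 L ≈ 20080 L.

20080 litres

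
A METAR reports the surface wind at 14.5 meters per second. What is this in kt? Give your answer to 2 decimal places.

1 m/s = 1.94384 kt, so 14.5 × 1.94384 = 28.19 kt.

28.19 kt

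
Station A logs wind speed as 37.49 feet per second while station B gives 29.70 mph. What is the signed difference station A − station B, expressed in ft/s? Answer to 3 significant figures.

-6.07 ft/s

station B: 29.70 mph = 43.5600 ft/s.
Difference: 37.4900 − 43.5600 = -6.07 ft/s.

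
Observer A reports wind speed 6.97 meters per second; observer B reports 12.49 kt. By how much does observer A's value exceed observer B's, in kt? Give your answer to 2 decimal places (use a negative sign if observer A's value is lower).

observer A: 6.97 m/s = 13.5486 kt.
Difference: 13.5486 − 12.4900 = 1.06 kt.

1.06 kt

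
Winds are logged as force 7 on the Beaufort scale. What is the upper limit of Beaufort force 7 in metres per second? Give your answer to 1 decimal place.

17.1 m/s

Beaufort 7 (near gale) spans 13.9–17.1 m/s.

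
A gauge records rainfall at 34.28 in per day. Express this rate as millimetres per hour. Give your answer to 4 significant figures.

34.28 in/day × 25.4 mm/in × 0.0416667 day/hour = 36.28 mm/hour.

36.28 mm/hour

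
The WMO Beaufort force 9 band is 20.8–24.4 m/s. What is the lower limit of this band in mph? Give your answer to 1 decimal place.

20.8–24.4 m/s × 2.237 = 46.5–54.6 mph.

46.5 mph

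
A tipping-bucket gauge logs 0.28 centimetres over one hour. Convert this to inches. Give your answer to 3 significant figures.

0.110 in

1 cm = 0.393701 in, so 0.28 × 0.393701 = 0.110 in.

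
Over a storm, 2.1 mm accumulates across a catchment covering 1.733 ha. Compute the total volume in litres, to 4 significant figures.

36390 litres

Area: 1.733 ha = 17330 m².
1 mm over 1 m² is 1 L, so volume = 2.1 × 17330 = 36393 L ≈ 36390 L.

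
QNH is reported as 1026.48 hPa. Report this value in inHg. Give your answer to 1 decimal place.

1 hPa = 0.02953 inHg, so 1026.48 × 0.02953 = 30.3 inHg.

30.3 inHg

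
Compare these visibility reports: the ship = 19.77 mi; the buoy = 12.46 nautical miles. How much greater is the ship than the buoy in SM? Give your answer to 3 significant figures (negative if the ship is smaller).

5.43 SM

the buoy: 12.46 nmi = 14.3387 SM.
Difference: 19.7700 − 14.3387 = 5.43 SM.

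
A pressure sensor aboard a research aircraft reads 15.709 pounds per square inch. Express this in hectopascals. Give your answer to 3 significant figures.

1 psi = 68.9476 hPa, so 15.709 × 68.9476 = 1080 hPa.

1080 hPa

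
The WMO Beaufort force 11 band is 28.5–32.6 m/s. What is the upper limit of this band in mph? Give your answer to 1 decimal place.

72.9 mph

28.5–32.6 m/s × 2.237 = 63.8–72.9 mph.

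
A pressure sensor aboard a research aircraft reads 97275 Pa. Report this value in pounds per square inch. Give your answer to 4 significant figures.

14.11 psi

1 Pa = 0.000145038 psi, so 97275 × 0.000145038 = 14.11 psi.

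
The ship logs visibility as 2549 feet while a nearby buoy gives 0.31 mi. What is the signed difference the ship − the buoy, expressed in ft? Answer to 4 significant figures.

912.2 ft

the buoy: 0.31 SM = 1636.800 ft.
Difference: 2549.000 − 1636.800 = 912.2 ft.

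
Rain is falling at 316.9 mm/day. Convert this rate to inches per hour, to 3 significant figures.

0.520 in/hour

316.9 mm/day × 0.0393701 in/mm × 0.0416667 day/hour = 0.520 in/hour.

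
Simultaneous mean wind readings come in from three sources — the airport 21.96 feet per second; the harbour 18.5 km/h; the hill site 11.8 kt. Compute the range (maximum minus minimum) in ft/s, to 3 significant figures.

the harbour: 18.5 km/h = 16.8599 ft/s.
the hill site: 11.8 kt = 19.9162 ft/s.
Spread: 21.9600 − 16.8599 = 5.10 ft/s.

5.10 ft/s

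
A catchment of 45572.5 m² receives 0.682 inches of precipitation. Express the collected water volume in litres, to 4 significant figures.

Depth: 0.682 in × 25.4 = 17.3228 mm.
1 mm over 1 m² is 1 L, so volume = 17.3228 × 45572.5 = 789443.3 L ≈ 789400 L.

789400 litres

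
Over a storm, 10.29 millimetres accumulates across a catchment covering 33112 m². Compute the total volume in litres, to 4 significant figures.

1 mm over 1 m² is 1 L, so volume = 10.29 × 33112 = 340722.48 L ≈ 340700 L.

340700 litres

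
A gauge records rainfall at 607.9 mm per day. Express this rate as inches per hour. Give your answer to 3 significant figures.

0.997 in/hour

607.9 mm/day × 0.0393701 in/mm × 0.0416667 day/hour = 0.997 in/hour.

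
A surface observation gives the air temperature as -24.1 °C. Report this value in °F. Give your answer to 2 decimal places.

-11.38 °F

°F = °C × 9/5 + 32 = -24.1 × 1.8 + 32 = -11.38 °F.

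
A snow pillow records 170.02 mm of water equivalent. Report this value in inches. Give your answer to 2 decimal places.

1 mm = 0.0393701 in, so 170.02 × 0.0393701 = 6.69 in.

6.69 in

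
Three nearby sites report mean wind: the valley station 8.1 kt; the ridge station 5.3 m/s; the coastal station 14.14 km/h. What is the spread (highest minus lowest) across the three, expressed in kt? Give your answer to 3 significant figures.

2.67 kt

the ridge station: 5.3 m/s = 10.3024 kt.
the coastal station: 14.14 km/h = 7.6350 kt.
Spread: 10.3024 − 7.6350 = 2.67 kt.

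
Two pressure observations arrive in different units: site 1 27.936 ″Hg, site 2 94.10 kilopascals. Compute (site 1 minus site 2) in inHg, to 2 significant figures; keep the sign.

0.15 inHg

site 2: 94.10 kPa = 27.7877 inHg.
Difference: 27.9360 − 27.7877 = 0.15 inHg.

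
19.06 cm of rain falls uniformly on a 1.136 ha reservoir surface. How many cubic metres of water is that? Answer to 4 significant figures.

2165 cubic metres

Depth: 19.06 cm × 10 = 190.6 mm.
Area: 1.136 ha = 11360 m².
1 mm over 1 m² is 1 L, so volume = 190.6 × 11360 = 2165216 L = 2165 m³.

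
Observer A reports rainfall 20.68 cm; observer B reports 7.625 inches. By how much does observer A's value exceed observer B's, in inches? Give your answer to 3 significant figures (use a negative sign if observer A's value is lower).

0.517 in

observer A: 20.68 cm = 8.14173 in.
Difference: 8.14173 − 7.62500 = 0.517 in.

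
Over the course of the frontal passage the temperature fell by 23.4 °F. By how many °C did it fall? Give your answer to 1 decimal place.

For a temperature change the 32° offset cancels: Δ°C = 23.4 × 0.5556 = 13.0 °C.

13.0 °C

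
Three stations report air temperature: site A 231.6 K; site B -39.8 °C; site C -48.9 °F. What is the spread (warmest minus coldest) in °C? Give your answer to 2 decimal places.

site A: 231.6 K = -41.550 °C.
site C: -48.9 °F = -44.944 °C.
Spread: (-39.800) − (-44.944) = 5.144 °C.

5.14 °C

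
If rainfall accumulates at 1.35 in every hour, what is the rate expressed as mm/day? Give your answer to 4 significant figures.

1.35 in/hour × 25.4 mm/in × 24 hour/day = 823.0 mm/day.

823.0 mm/day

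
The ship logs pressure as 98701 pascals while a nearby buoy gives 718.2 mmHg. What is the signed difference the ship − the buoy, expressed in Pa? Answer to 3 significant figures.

2950 Pa

the buoy: 718.2 mmHg = 95752.14 Pa.
Difference: 98701.00 − 95752.14 = 2950 Pa.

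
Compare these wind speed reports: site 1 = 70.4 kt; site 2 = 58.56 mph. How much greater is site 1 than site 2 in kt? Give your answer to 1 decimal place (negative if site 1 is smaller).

19.5 kt

site 2: 58.56 mph = 50.887 kt.
Difference: 70.400 − 50.887 = 19.5 kt.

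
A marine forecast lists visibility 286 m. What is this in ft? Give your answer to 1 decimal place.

1 m = 3.28084 ft, so 286 × 3.28084 = 938.3 ft.

938.3 ft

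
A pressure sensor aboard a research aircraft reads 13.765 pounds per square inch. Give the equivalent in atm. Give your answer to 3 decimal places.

1 psi = 0.068046 atm, so 13.765 × 0.068046 = 0.937 atm.

0.937 atm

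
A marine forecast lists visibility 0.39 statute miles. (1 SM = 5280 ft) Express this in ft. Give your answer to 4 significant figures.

2059 ft

1 SM = 5280 ft, so 0.39 × 5280 = 2059 ft.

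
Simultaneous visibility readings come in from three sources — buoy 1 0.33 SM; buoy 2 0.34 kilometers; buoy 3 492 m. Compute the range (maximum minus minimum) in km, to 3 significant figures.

buoy 1: 0.33 SM = 0.53108 km.
buoy 3: 492 m = 0.49200 km.
Spread: 0.53108 − 0.34000 = 0.191 km.

0.191 km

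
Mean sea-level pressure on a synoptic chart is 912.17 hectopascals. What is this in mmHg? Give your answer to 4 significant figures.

684.2 mmHg

1 hPa = 0.750062 mmHg, so 912.17 × 0.750062 = 684.2 mmHg.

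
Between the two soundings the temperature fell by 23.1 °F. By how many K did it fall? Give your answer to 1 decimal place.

12.8 K

Converting a difference, only the 9/5 scale factor applies: ΔK = 23.1 × 0.5556 = 12.8 K.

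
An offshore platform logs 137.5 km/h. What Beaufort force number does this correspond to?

137.5 km/h = 38.2 m/s, which is Beaufort 12 (hurricane force, ≥32.7 m/s).

Beaufort force 12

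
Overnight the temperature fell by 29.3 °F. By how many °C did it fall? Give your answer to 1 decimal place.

16.3 °C

A change of 1 °C equals a change of 1.8 °F: Δ°C = 29.3 × 0.5556 = 16.3 °C.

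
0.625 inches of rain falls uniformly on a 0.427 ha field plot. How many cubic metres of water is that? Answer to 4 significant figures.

67.79 cubic metres

Depth: 0.625 in × 25.4 = 15.875 mm.
Area: 0.427 ha = 4270 m².
1 mm over 1 m² is 1 L, so volume = 15.875 × 4270 = 67786.25 L = 67.79 m³.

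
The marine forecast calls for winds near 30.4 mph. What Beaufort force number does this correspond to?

30.4 mph = 13.6 m/s, which is Beaufort 6 (strong breeze, 10.8–13.8 m/s).

Beaufort force 6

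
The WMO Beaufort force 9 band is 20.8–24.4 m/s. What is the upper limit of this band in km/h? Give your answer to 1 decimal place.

87.8 km/h

20.8–24.4 m/s × 3.6 = 74.9–87.8 km/h.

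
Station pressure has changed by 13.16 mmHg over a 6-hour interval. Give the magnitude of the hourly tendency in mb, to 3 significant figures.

13.16 mmHg / 6 h × 1.33322 mb/mmHg = 2.92 mb/h.

2.92 mb per hour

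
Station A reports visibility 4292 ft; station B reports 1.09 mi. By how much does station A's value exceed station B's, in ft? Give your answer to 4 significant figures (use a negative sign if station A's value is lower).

-1463 ft

station B: 1.09 SM = 5755.20 ft.
Difference: 4292.00 − 5755.20 = -1463 ft.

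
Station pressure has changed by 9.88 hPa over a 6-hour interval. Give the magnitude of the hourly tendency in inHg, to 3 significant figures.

9.88 hPa / 6 h × 0.02953 inHg/hPa = 0.0486 inHg/h.

0.0486 inHg per hour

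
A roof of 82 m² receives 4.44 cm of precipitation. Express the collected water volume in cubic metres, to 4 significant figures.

Depth: 4.44 cm × 10 = 44.4 mm.
1 mm over 1 m² is 1 L, so volume = 44.4 × 82 = 3640.8 L = 3.641 m³.

3.641 cubic metres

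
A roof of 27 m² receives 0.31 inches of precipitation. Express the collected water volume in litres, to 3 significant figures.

Depth: 0.31 in × 25.4 = 7.874 mm.
1 mm over 1 m² is 1 L, so volume = 7.874 × 27 = 212.598 L ≈ 213 L.

213 litres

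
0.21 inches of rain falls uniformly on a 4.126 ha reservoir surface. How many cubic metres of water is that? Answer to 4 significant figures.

220.1 cubic metres

Depth: 0.21 in × 25.4 = 5.334 mm.
Area: 4.126 ha = 41260 m².
1 mm over 1 m² is 1 L, so volume = 5.334 × 41260 = 220080.84 L = 220.1 m³.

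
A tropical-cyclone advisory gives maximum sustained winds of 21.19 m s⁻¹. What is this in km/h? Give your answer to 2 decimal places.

1 m/s = 3.6 km/h, so 21.19 × 3.6 = 76.28 km/h.

76.28 km/h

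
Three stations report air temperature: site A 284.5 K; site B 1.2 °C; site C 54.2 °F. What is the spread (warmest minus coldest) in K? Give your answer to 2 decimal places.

11.13 K

site A: 284.5 K = 11.350 °C.
site C: 54.2 °F = 12.333 °C.
Spread: 12.333 − 1.200 = 11.133 °C.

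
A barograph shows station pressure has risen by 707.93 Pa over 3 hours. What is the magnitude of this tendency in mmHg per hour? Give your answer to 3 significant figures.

707.93 Pa / 3 h × 0.00750062 mmHg/Pa = 1.77 mmHg/h.

1.77 mmHg per hour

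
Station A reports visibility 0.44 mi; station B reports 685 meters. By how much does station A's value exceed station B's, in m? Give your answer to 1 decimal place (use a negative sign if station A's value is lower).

station A: 0.44 SM = 708.111 m.
Difference: 708.111 − 685.000 = 23.1 m.

23.1 m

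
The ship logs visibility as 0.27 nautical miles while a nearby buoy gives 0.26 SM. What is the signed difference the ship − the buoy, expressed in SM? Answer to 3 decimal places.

0.051 SM

the ship: 0.27 nmi = 0.31071 SM.
Difference: 0.31071 − 0.26000 = 0.051 SM.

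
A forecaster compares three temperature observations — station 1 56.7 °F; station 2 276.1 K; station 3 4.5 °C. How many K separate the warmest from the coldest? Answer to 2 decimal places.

station 1: 56.7 °F = 13.722 °C.
station 2: 276.1 K = 2.950 °C.
Spread: 13.722 − 2.950 = 10.772 °C.

10.77 K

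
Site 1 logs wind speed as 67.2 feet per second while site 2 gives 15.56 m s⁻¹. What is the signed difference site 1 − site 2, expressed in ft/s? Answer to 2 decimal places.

site 2: 15.56 m/s = 51.0499 ft/s.
Difference: 67.2000 − 51.0499 = 16.15 ft/s.

16.15 ft/s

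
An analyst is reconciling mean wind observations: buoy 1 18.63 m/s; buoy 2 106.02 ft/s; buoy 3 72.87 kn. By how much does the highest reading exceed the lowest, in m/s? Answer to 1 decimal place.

18.9 m/s

buoy 2: 106.02 ft/s = 32.315 m/s.
buoy 3: 72.87 kt = 37.488 m/s.
Spread: 37.488 − 18.630 = 18.9 m/s.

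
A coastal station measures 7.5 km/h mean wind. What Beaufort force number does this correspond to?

Beaufort force 2

7.5 km/h = 2.1 m/s, which is Beaufort 2 (light breeze, 1.6–3.3 m/s).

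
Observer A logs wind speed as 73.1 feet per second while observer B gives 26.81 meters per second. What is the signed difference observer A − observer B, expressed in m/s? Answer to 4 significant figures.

observer A: 73.1 ft/s = 22.28088 m/s.
Difference: 22.28088 − 26.81000 = -4.529 m/s.

-4.529 m/s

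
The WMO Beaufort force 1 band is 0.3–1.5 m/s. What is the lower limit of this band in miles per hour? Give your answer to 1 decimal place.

0.3–1.5 m/s × 2.237 = 0.7–3.4 mph.

0.7 mph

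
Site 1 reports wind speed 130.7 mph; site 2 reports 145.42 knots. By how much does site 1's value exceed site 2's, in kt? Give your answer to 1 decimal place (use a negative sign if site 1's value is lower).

-31.8 kt

site 1: 130.7 mph = 113.575 kt.
Difference: 113.575 − 145.420 = -31.8 kt.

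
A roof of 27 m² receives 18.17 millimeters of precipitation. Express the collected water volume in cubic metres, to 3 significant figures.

1 mm over 1 m² is 1 L, so volume = 18.17 × 27 = 490.59 L = 0.491 m³.

0.491 cubic metres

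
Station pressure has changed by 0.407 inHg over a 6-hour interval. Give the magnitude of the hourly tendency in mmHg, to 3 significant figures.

1.72 mmHg per hour

0.407 inHg / 6 h × 25.4 mmHg/inHg = 1.72 mmHg/h.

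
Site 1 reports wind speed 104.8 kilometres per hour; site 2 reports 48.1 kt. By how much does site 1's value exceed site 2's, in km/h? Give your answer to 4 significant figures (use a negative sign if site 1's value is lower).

site 2: 48.1 kt = 89.0812 km/h.
Difference: 104.8000 − 89.0812 = 15.72 km/h.

15.72 km/h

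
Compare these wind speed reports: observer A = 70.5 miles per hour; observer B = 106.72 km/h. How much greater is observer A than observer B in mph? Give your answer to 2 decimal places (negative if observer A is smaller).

observer B: 106.72 km/h = 66.3127 mph.
Difference: 70.5000 − 66.3127 = 4.19 mph.

4.19 mph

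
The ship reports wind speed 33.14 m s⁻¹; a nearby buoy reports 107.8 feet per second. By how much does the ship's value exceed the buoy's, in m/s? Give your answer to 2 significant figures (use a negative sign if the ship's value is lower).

0.28 m/s

the buoy: 107.8 ft/s = 32.8574 m/s.
Difference: 33.1400 − 32.8574 = 0.28 m/s.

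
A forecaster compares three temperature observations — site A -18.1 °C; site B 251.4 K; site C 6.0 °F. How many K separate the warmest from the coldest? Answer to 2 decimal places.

site B: 251.4 K = -21.750 °C.
site C: 6.0 °F = -14.444 °C.
Spread: (-14.444) − (-21.750) = 7.306 °C.

7.31 K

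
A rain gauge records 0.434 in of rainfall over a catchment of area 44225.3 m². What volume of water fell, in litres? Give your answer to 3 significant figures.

488000 litres

Depth: 0.434 in × 25.4 = 11.0236 mm.
1 mm over 1 m² is 1 L, so volume = 11.0236 × 44225.3 = 487522.02 L ≈ 488000 L.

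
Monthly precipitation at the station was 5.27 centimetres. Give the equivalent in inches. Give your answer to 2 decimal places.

2.07 in

1 cm = 0.393701 in, so 5.27 × 0.393701 = 2.07 in.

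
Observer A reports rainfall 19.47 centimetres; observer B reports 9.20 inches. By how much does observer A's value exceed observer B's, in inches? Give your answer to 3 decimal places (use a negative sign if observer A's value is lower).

observer A: 19.47 cm = 7.66535 in.
Difference: 7.66535 − 9.20000 = -1.535 in.

-1.535 in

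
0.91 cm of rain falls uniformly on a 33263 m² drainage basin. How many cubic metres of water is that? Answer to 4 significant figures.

302.7 cubic metres

Depth: 0.91 cm × 10 = 9.1 mm.
1 mm over 1 m² is 1 L, so volume = 9.1 × 33263 = 302693.3 L = 302.7 m³.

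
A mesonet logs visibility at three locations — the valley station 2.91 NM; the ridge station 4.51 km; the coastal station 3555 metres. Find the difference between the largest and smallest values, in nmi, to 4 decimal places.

the ridge station: 4.51 km = 2.435205 nmi.
the coastal station: 3555 m = 1.919546 nmi.
Spread: 2.910000 − 1.919546 = 0.9905 nmi.

0.9905 nmi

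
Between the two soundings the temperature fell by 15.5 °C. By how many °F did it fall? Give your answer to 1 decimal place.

For a temperature change the 32° offset cancels: Δ°F = 15.5 × 1.8 = 27.9 °F.

27.9 °F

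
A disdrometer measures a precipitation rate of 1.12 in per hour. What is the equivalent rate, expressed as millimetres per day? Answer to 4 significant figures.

1.12 in/hour × 25.4 mm/in × 24 hour/day = 682.8 mm/day.

682.8 mm/day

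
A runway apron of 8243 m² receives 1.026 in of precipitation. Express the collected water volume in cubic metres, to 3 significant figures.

Depth: 1.026 in × 25.4 = 26.0604 mm.
1 mm over 1 m² is 1 L, so volume = 26.0604 × 8243 = 214815.88 L = 215 m³.

215 cubic metres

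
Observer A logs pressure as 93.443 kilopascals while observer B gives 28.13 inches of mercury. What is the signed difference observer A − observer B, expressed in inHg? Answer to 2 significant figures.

observer A: 93.443 kPa = 27.5937 inHg.
Difference: 27.5937 − 28.1300 = -0.54 inHg.

-0.54 inHg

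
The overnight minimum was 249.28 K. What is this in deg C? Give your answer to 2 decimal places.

°C = 249.28 − 273.15 = -23.87 °C.

-23.87 °C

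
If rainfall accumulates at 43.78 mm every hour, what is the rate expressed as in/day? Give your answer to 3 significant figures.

43.78 mm/hour × 0.0393701 in/mm × 24 hour/day = 41.4 in/day.

41.4 in/day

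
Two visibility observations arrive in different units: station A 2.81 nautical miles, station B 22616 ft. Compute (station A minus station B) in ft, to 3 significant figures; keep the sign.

-5540 ft

station A: 2.81 nmi = 17073.88 ft.
Difference: 17073.88 − 22616.00 = -5540 ft.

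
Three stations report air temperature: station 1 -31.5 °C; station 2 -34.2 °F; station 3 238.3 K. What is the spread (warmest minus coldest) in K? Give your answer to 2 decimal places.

5.28 K

station 2: -34.2 °F = -36.778 °C.
station 3: 238.3 K = -34.850 °C.
Spread: (-31.500) − (-36.778) = 5.278 °C.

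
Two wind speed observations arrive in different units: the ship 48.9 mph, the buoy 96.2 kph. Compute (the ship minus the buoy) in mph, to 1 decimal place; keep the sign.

the buoy: 96.2 km/h = 59.776 mph.
Difference: 48.900 − 59.776 = -10.9 mph.

-10.9 mph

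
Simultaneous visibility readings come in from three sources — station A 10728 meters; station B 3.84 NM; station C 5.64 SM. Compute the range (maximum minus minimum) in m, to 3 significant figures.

3620 m

station B: 3.84 nmi = 7111.68 m.
station C: 5.64 SM = 9076.70 m.
Spread: 10728.00 − 7111.68 = 3620 m.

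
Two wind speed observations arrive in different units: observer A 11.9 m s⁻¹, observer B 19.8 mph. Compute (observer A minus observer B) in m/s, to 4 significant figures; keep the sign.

observer B: 19.8 mph = 8.85139 m/s.
Difference: 11.90000 − 8.85139 = 3.049 m/s.

3.049 m/s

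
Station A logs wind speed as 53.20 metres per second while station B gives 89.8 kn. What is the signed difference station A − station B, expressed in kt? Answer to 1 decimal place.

13.6 kt

station A: 53.20 m/s = 103.413 kt.
Difference: 103.413 − 89.800 = 13.6 kt.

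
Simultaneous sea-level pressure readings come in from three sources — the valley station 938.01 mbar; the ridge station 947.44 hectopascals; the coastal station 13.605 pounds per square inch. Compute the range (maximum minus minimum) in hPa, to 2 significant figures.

9.4 hPa

the valley station: 938.01 mb = 938.010 hPa.
the coastal station: 13.605 psi = 938.032 hPa.
Spread: 947.440 − 938.010 = 9.4 hPa.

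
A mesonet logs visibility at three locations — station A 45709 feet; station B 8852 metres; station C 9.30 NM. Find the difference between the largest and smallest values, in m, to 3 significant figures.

8370 m

station A: 45709 ft = 13932.10 m.
station C: 9.30 nmi = 17223.60 m.
Spread: 17223.60 − 8852.00 = 8370 m.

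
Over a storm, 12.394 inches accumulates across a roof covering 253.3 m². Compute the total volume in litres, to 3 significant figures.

Depth: 12.394 in × 25.4 = 314.8076 mm.
1 mm over 1 m² is 1 L, so volume = 314.8076 × 253.3 = 79740.765 L ≈ 79700 L.

79700 litres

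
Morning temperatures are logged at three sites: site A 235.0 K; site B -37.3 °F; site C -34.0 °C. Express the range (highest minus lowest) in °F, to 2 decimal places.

site A: 235.0 K = -38.150 °C.
site B: -37.3 °F = -38.500 °C.
Spread: (-34.000) − (-38.500) = 4.500 °C = 8.10 °F.

8.10 °F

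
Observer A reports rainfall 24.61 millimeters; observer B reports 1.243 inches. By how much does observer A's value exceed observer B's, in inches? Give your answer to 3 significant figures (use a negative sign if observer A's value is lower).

-0.274 in

observer A: 24.61 mm = 0.96890 in.
Difference: 0.96890 − 1.24300 = -0.274 in.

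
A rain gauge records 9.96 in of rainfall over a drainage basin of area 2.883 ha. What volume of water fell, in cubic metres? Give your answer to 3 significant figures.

7290 cubic metres

Depth: 9.96 in × 25.4 = 252.984 mm.
Area: 2.883 ha = 28830 m².
1 mm over 1 m² is 1 L, so volume = 252.984 × 28830 = 7293528.7 L = 7290 m³.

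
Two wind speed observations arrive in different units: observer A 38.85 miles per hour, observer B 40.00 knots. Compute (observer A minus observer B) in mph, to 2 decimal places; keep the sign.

-7.18 mph

observer B: 40.00 kt = 46.0312 mph.
Difference: 38.8500 − 46.0312 = -7.18 mph.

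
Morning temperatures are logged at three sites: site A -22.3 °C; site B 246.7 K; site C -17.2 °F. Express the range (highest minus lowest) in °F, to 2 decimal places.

site B: 246.7 K = -26.450 °C.
site C: -17.2 °F = -27.333 °C.
Spread: (-22.300) − (-27.333) = 5.033 °C = 9.06 °F.

9.06 °F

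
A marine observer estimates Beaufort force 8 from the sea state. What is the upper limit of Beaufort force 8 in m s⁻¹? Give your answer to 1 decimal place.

Beaufort 8 (gale) spans 17.2–20.7 m/s.

20.7 m/s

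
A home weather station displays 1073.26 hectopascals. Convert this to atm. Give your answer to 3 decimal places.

1.059 atm

1 hPa = 0.000986923 atm, so 1073.26 × 0.000986923 = 1.059 atm.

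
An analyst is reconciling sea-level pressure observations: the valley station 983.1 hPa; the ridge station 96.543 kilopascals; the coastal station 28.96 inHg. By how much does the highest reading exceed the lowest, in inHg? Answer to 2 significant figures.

0.52 inHg

the valley station: 983.1 hPa = 29.0309 inHg.
the ridge station: 96.543 kPa = 28.5091 inHg.
Spread: 29.0309 − 28.5091 = 0.52 inHg.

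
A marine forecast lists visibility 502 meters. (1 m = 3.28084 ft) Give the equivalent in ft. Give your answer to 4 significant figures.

1 m = 3.28084 ft, so 502 × 3.28084 = 1647 ft.

1647 ft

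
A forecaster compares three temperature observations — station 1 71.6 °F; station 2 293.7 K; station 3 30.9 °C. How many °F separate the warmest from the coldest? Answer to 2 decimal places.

18.63 °F

station 1: 71.6 °F = 22.000 °C.
station 2: 293.7 K = 20.550 °C.
Spread: 30.900 − 20.550 = 10.350 °C = 18.63 °F.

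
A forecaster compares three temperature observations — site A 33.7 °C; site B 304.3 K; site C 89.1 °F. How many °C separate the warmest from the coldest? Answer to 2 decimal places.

2.55 °C

site B: 304.3 K = 31.150 °C.
site C: 89.1 °F = 31.722 °C.
Spread: 33.700 − 31.150 = 2.550 °C.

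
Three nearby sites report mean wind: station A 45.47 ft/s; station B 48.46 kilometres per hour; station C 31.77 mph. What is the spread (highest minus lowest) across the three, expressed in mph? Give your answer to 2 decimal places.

1.66 mph

station A: 45.47 ft/s = 31.0023 mph.
station B: 48.46 km/h = 30.1116 mph.
Spread: 31.7700 − 30.1116 = 1.66 mph.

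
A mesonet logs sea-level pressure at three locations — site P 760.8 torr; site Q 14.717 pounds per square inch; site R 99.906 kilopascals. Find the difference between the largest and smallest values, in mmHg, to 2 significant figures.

site Q: 14.717 psi = 761.09 mmHg.
site R: 99.906 kPa = 749.36 mmHg.
Spread: 761.09 − 749.36 = 12 mmHg.

12 mmHg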